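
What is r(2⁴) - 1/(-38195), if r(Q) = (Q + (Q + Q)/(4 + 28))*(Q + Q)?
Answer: 20778081/38195 ≈ 544.00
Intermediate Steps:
r(Q) = 17*Q²/8 (r(Q) = (Q + (2*Q)/32)*(2*Q) = (Q + (2*Q)*(1/32))*(2*Q) = (Q + Q/16)*(2*Q) = (17*Q/16)*(2*Q) = 17*Q²/8)
r(2⁴) - 1/(-38195) = 17*(2⁴)²/8 - 1/(-38195) = (17/8)*16² - 1*(-1/38195) = (17/8)*256 + 1/38195 = 544 + 1/38195 = 20778081/38195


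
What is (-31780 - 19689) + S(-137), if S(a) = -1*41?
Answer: -51510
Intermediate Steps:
S(a) = -41
(-31780 - 19689) + S(-137) = (-31780 - 19689) - 41 = -51469 - 41 = -51510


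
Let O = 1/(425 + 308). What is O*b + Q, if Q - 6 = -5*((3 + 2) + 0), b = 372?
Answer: -13555/733 ≈ -18.492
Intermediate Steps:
Q = -19 (Q = 6 - 5*((3 + 2) + 0) = 6 - 5*(5 + 0) = 6 - 5*5 = 6 - 25 = -19)
O = 1/733 ≈ 0.0013643
O*b + Q = (1/733)*372 - 19 = 372/733 - 19 = -13555/733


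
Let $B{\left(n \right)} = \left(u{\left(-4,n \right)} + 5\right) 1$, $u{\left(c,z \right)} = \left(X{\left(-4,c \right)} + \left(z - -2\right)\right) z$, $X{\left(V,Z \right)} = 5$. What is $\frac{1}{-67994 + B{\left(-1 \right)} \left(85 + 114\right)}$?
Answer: $- \frac{1}{68193} \approx -1.4664 \cdot 10^{-5}$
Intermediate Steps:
$u{\left(c,z \right)} = z \left(7 + z\right)$ ($u{\left(c,z \right)} = \left(5 + \left(z - -2\right)\right) z = \left(5 + \left(z + 2\right)\right) z = \left(5 + \left(2 + z\right)\right) z = \left(7 + z\right) z = z \left(7 + z\right)$)
$B{\left(n \right)} = 5 + n \left(7 + n\right)$ ($B{\left(n \right)} = \left(n \left(7 + n\right) + 5\right) 1 = \left(5 + n \left(7 + n\right)\right) 1 = 5 + n \left(7 + n\right)$)
$\frac{1}{-67994 + B{\left(-1 \right)} \left(85 + 114\right)} = \frac{1}{-67994 + \left(5 - \left(7 - 1\right)\right) \left(85 + 114\right)} = \frac{1}{-67994 + \left(5 - 6\right) 199} = \frac{1}{-67994 - 199} = \frac{1}{-68193} = - \frac{1}{68193}$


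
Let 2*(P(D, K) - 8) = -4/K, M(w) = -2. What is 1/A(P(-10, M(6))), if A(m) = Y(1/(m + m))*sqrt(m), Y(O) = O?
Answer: 6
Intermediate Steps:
P(D, K) = 8 - 2/K (P(D, K) = 8 + (-4/K)/2 = 8 - 2/K)
A(m) = 1/(2*sqrt(m)) (A(m) = sqrt(m)/(m + m) = sqrt(m)/((2*m)) = (1/(2*m))*sqrt(m) = 1/(2*sqrt(m)))
1/A(P(-10, M(6))) = 1/(1/(2*sqrt(8 - 2/(-2)))) = 1/(1/(2*sqrt(8 - 2*(-1/2)))) = 1/(1/(2*sqrt(8 + 1))) = 1/(1/(2*sqrt(9))) = 1/((1/2)*(1/3)) = 1/(1/6) = 6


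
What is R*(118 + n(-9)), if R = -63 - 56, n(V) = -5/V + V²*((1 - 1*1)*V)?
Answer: -126973/9 ≈ -14108.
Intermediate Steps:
n(V) = -5/V (n(V) = -5/V + V²*((1 - 1)*V) = -5/V + V²*(0*V) = -5/V + V²*0 = -5/V + 0 = -5/V)
R = -119
R*(118 + n(-9)) = -119*(118 - 5/(-9)) = -119*(118 - 5*(-⅑)) = -119*(118 + 5/9) = -119*1067/9 = -126973/9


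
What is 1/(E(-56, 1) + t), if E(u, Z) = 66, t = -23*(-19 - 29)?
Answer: 1/1170 ≈ 0.00085470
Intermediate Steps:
t = 1104 (t = -23*(-48) = 1104)
1/(E(-56, 1) + t) = 1/(66 + 1104) = 1/1170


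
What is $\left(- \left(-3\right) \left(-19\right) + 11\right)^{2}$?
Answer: $2116$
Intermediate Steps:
$\left(- \left(-3\right) \left(-19\right) + 11\right)^{2} = \left(\left(-1\right) 57 + 11\right)^{2} = \left(-57 + 11\right)^{2} = \left(-46\right)^{2} = 2116$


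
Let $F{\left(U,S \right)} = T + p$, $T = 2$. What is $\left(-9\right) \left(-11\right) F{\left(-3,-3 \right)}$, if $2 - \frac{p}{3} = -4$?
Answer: $1980$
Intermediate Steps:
$p = 18$ ($p = 6 - -12 = 6 + 12 = 18$)
$F{\left(U,S \right)} = 20$ ($F{\left(U,S \right)} = 2 + 18 = 20$)
$\left(-9\right) \left(-11\right) F{\left(-3,-3 \right)} = \left(-9\right) \left(-11\right) 20 = 99 \cdot 20 = 1980$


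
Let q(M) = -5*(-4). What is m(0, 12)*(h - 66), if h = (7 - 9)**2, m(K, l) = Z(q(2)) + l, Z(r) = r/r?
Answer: -806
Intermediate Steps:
q(M) = 20
Z(r) = 1
m(K, l) = 1 + l
h = 4 (h = (-2)**2 = 4)
m(0, 12)*(h - 66) = (1 + 12)*(4 - 66) = 13*(-62) = -806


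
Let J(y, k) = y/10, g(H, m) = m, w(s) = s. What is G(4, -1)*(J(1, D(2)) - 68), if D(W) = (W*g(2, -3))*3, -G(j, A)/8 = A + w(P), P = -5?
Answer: -16296/5 ≈ -3259.2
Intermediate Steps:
G(j, A) = 40 - 8*A (G(j, A) = -8*(A - 5) = -8*(-5 + A) = 40 - 8*A)
D(W) = -9*W (D(W) = (W*(-3))*3 = -3*W*3 = -9*W)
J(y, k) = y/10 (J(y, k) = y*(⅒) = y/10)
G(4, -1)*(J(1, D(2)) - 68) = (40 - 8*(-1))*((⅒)*1 - 68) = (40 + 8)*(⅒ - 68) = 48*(-679/10) = -16296/5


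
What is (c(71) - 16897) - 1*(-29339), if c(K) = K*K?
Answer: 17483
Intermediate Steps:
c(K) = K²
(c(71) - 16897) - 1*(-29339) = (71² - 16897) - 1*(-29339) = (5041 - 16897) + 29339 = -11856 + 29339 = 17483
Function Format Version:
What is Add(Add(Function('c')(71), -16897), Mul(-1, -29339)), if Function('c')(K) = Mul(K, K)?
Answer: 17483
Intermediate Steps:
Function('c')(K) = Pow(K, 2)
Add(Add(Function('c')(71), -16897), Mul(-1, -29339)) = Add(Add(Pow(71, 2), -16897), Mul(-1, -29339)) = Add(Add(5041, -16897), 29339) = Add(-11856, 29339) = 17483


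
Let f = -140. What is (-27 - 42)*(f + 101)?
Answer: 2691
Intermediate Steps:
(-27 - 42)*(f + 101) = (-27 - 42)*(-140 + 101) = -69*(-39) = 2691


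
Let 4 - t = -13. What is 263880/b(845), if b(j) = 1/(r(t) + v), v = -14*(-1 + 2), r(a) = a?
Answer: 791640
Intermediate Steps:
t = 17 (t = 4 - 1*(-13) = 4 + 13 = 17)
v = -14 (v = -14*1 = -14)
b(j) = 1/3 (b(j) = 1/(17 - 14) = 1/3)
263880/b(845) = 263880/(1/3) = 263880*3 = 791640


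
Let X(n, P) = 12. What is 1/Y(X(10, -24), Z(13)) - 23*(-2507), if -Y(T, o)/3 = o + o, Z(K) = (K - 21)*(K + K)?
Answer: 71960929/1248 ≈ 57661.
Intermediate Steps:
Z(K) = 2*K*(-21 + K) (Z(K) = (-21 + K)*(2*K) = 2*K*(-21 + K))
Y(T, o) = -6*o (Y(T, o) = -3*(o + o) = -6*o)
1/Y(X(10, -24), Z(13)) - 23*(-2507) = 1/(-12*13*(-21 + 13)) - 23*(-2507) = 1/(-12*13*(-8)) + 57661 = 1/(-6*(-208)) + 57661 = 1/1248 + 57661 = 71960929/1248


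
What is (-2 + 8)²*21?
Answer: 756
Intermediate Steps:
(-2 + 8)²*21 = 6²*21 = 36*21 = 756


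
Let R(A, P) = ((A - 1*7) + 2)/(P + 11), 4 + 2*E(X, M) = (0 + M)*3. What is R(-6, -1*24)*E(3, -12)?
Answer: -220/13 ≈ -16.923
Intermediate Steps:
E(X, M) = -2 + 3*M/2 (E(X, M) = -2 + ((0 + M)*3)/2 = -2 + (M*3)/2 = -2 + (3*M)/2 = -2 + 3*M/2)
R(A, P) = (-5 + A)/(11 + P) (R(A, P) = ((A - 7) + 2)/(11 + P) = ((-7 + A) + 2)/(11 + P) = (-5 + A)/(11 + P))
R(-6, -1*24)*E(3, -12) = ((-5 - 6)/(11 - 1*24))*(-2 + (3/2)*(-12)) = (-11/(11 - 24))*(-2 - 18) = (-11/(-13))*(-20) = -1/13*(-11)*(-20) = (11/13)*(-20) = -220/13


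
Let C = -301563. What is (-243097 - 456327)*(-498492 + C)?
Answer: 559577668320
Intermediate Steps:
(-243097 - 456327)*(-498492 + C) = (-243097 - 456327)*(-498492 - 301563) = -699424*(-800055) = 559577668320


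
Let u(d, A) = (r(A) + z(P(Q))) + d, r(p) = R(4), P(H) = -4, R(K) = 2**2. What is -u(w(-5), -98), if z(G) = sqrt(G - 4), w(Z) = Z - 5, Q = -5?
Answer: 6 - 2*I*sqrt(2) ≈ 6.0 - 2.8284*I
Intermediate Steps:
R(K) = 4
r(p) = 4
w(Z) = -5 + Z
z(G) = sqrt(-4 + G)
u(d, A) = 4 + d + 2*I*sqrt(2) (u(d, A) = (4 + sqrt(-4 - 4)) + d = (4 + sqrt(-8)) + d = (4 + 2*I*sqrt(2)) + d = 4 + d + 2*I*sqrt(2))
-u(w(-5), -98) = -(4 + (-5 - 5) + 2*I*sqrt(2)) = -(4 - 10 + 2*I*sqrt(2)) = -(-6 + 2*I*sqrt(2)) = 6 - 2*I*sqrt(2)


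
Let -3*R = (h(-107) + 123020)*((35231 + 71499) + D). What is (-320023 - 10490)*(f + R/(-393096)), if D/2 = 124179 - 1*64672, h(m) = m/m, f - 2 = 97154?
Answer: -653434105152558/16379 ≈ -3.9895e+10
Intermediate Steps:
f = 97156 (f = 2 + 97154 = 97156)
h(m) = 1
D = 119014 (D = 2*(124179 - 1*64672) = 2*(124179 - 64672) = 2*59507 = 119014)
R = -9257084208 (R = -(1 + 123020)*((35231 + 71499) + 119014)/3 = -41007*(106730 + 119014) = -41007*225744 = -1/3*27771252624 = -9257084208)
(-320023 - 10490)*(f + R/(-393096)) = (-320023 - 10490)*(97156 - 9257084208/(-393096)) = -330513*(97156 - 9257084208*(-1/393096)) = -330513*(97156 + 385711842/16379) = -330513*1977029966/16379 = -653434105152558/16379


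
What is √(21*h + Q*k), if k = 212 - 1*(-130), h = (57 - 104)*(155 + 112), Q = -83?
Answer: 3*I*√32435 ≈ 540.29*I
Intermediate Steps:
h = -12549 (h = -47*267 = -12549)
k = 342 (k = 212 + 130 = 342)
√(21*h + Q*k) = √(21*(-12549) - 83*342) = √(-263529 - 28386) = √(-291915) = 3*I*√32435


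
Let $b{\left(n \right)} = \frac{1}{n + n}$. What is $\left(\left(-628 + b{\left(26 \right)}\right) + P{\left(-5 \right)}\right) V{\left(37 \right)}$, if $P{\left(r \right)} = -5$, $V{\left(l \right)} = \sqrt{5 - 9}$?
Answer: $- \frac{32915 i}{26} \approx - 1266.0 i$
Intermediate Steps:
$V{\left(l \right)} = 2 i$ ($V{\left(l \right)} = \sqrt{-4} = 2 i$)
$b{\left(n \right)} = \frac{1}{2 n}$
$\left(\left(-628 + b{\left(26 \right)}\right) + P{\left(-5 \right)}\right) V{\left(37 \right)} = \left(\left(-628 + \frac{1}{2 \cdot 26}\right) - 5\right) 2 i = \left(\left(-628 + \frac{1}{2} \cdot \frac{1}{26}\right) - 5\right) 2 i = \left(\left(-628 + \frac{1}{52}\right) - 5\right) 2 i = \left(- \frac{32655}{52} - 5\right) 2 i = - \frac{32915 \cdot 2 i}{52} = - \frac{32915 i}{26}$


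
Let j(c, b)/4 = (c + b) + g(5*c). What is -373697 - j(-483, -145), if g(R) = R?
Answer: -361525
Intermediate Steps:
j(c, b) = 4*b + 24*c (j(c, b) = 4*((c + b) + 5*c) = 4*((b + c) + 5*c) = 4*(b + 6*c) = 4*b + 24*c)
-373697 - j(-483, -145) = -373697 - (4*(-145) + 24*(-483)) = -373697 - (-580 - 11592) = -373697 - 1*(-12172) = -373697 + 12172 = -361525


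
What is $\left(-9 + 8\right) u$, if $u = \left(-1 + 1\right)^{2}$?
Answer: $0$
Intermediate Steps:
$u = 0$ ($u = 0^{2} = 0$)
$\left(-9 + 8\right) u = \left(-9 + 8\right) 0 = \left(-1\right) 0 = 0$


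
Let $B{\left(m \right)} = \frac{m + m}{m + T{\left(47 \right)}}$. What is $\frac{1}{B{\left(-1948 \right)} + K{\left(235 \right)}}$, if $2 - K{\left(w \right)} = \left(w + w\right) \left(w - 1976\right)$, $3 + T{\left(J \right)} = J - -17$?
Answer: $\frac{1887}{1544083160} \approx 1.2221 \cdot 10^{-6}$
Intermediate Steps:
$T{\left(J \right)} = 14 + J$ ($T{\left(J \right)} = -3 + \left(J - -17\right) = -3 + \left(J + 17\right) = -3 + \left(17 + J\right) = 14 + J$)
$B{\left(m \right)} = \frac{2 m}{61 + m}$ ($B{\left(m \right)} = \frac{m + m}{m + \left(14 + 47\right)} = \frac{2 m}{m + 61} = \frac{2 m}{61 + m}$)
$K{\left(w \right)} = 2 - 2 w \left(-1976 + w\right)$ ($K{\left(w \right)} = 2 - \left(w + w\right) \left(w - 1976\right) = 2 - 2 w \left(-1976 + w\right)$)
$\frac{1}{B{\left(-1948 \right)} + K{\left(235 \right)}} = \frac{1}{2 \left(-1948\right) \frac{1}{61 - 1948} + \left(2 - 2 \cdot 235^{2} + 3952 \cdot 235\right)} = \frac{1}{2 \left(-1948\right) \frac{1}{-1887} + \left(2 - 110450 + 928720\right)} = \frac{1}{2 \left(-1948\right) \left(- \frac{1}{1887}\right) + \left(2 - 110450 + 928720\right)} = \frac{1}{\frac{3896}{1887} + 818272} = \frac{1}{\frac{1544083160}{1887}} = \frac{1887}{1544083160}$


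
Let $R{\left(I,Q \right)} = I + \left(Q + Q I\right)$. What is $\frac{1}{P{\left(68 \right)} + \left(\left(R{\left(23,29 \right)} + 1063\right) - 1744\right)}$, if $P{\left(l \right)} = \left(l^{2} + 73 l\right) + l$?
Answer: $\frac{1}{9694} \approx 0.00010316$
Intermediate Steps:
$R{\left(I,Q \right)} = I + Q + I Q$ ($R{\left(I,Q \right)} = I + \left(Q + I Q\right) = I + Q + I Q$)
$P{\left(l \right)} = l^{2} + 74 l$
$\frac{1}{P{\left(68 \right)} + \left(\left(R{\left(23,29 \right)} + 1063\right) - 1744\right)} = \frac{1}{68 \left(74 + 68\right) + \left(\left(\left(23 + 29 + 23 \cdot 29\right) + 1063\right) - 1744\right)} = \frac{1}{68 \cdot 142 + \left(\left(\left(23 + 29 + 667\right) + 1063\right) - 1744\right)} = \frac{1}{9656 + \left(\left(719 + 1063\right) - 1744\right)} = \frac{1}{9656 + \left(1782 - 1744\right)} = \frac{1}{9656 + 38} = \frac{1}{9694}$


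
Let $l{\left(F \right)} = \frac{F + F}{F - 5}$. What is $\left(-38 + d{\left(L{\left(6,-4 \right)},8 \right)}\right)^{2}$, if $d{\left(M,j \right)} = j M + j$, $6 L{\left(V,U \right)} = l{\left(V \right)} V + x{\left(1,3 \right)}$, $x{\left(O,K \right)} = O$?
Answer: $\frac{40804}{9} \approx 4533.8$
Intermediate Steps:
$l{\left(F \right)} = \frac{2 F}{-5 + F}$
$L{\left(V,U \right)} = \frac{1}{6} + \frac{V^{2}}{3 \left(-5 + V\right)}$ ($L{\left(V,U \right)} = \frac{\frac{2 V}{-5 + V} V + 1}{6} = \frac{\frac{2 V^{2}}{-5 + V} + 1}{6} = \frac{1 + \frac{2 V^{2}}{-5 + V}}{6} = \frac{1}{6} + \frac{V^{2}}{3 \left(-5 + V\right)}$)
$d{\left(M,j \right)} = j + M j$ ($d{\left(M,j \right)} = M j + j = j + M j$)
$\left(-38 + d{\left(L{\left(6,-4 \right)},8 \right)}\right)^{2} = \left(-38 + 8 \left(1 + \frac{-5 + 6 + 2 \cdot 6^{2}}{6 \left(-5 + 6\right)}\right)\right)^{2} = \left(-38 + 8 \left(1 + \frac{-5 + 6 + 2 \cdot 36}{6 \cdot 1}\right)\right)^{2} = \left(-38 + 8 \left(1 + \frac{1}{6} \cdot 1 \left(-5 + 6 + 72\right)\right)\right)^{2} = \left(-38 + 8 \left(1 + \frac{1}{6} \cdot 1 \cdot 73\right)\right)^{2} = \left(-38 + 8 \left(1 + \frac{73}{6}\right)\right)^{2} = \left(-38 + 8 \cdot \frac{79}{6}\right)^{2} = \left(-38 + \frac{316}{3}\right)^{2} = \left(\frac{202}{3}\right)^{2} = \frac{40804}{9}$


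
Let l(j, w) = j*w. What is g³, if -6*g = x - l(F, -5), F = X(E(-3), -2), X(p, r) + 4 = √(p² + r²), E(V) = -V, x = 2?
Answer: 433/4 - 6485*√13/216 ≈ -9.9000e-8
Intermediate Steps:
X(p, r) = -4 + √(p² + r²)
F = -4 + √13 (F = -4 + √((-1*(-3))² + (-2)²) = -4 + √(3² + 4) = -4 + √(9 + 4) = -4 + √13 ≈ -0.39445)
g = 3 - 5*√13/6 (g = -(2 - (-4 + √13)*(-5))/6 = -(2 - (20 - 5*√13))/6 = -(2 + (-20 + 5*√13))/6 = -(-18 + 5*√13)/6 = 3 - 5*√13/6 ≈ -0.0046261)
g³ = (3 - 5*√13/6)³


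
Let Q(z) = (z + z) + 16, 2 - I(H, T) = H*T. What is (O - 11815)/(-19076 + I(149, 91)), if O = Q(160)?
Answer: 11479/32633 ≈ 0.35176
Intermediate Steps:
I(H, T) = 2 - H*T
Q(z) = 16 + 2*z (Q(z) = 2*z + 16 = 16 + 2*z)
O = 336 (O = 16 + 2*160 = 16 + 320 = 336)
(O - 11815)/(-19076 + I(149, 91)) = (336 - 11815)/(-19076 + (2 - 1*149*91)) = -11479/(-19076 + (2 - 13559)) = -11479/(-19076 - 13557) = -11479/(-32633) = -11479*(-1/32633) = 11479/32633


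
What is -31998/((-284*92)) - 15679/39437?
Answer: 426122107/515204968 ≈ 0.82709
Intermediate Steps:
-31998/((-284*92)) - 15679/39437 = -31998/(-26128) - 15679*1/39437 = -31998*(-1/26128) - 15679/39437 = 15999/13064 - 15679/39437 = 426122107/515204968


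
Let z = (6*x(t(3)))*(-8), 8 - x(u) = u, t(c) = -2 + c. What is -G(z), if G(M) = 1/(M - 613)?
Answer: 1/949 ≈ 0.0010537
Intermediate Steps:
x(u) = 8 - u
z = -336 (z = (6*(8 - (-2 + 3)))*(-8) = (6*(8 - 1*1))*(-8) = (6*(8 - 1))*(-8) = (6*7)*(-8) = 42*(-8) = -336)
G(M) = 1/(-613 + M)
-G(z) = -1/(-613 - 336) = -1/(-949) = -1*(-1/949) = 1/949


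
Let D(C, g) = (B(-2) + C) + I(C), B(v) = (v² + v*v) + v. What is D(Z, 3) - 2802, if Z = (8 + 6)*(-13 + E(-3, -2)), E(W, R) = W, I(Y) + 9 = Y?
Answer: -3253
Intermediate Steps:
I(Y) = -9 + Y
B(v) = v + 2*v² (B(v) = (v² + v²) + v = 2*v² + v = v + 2*v²)
Z = -224 (Z = (8 + 6)*(-13 - 3) = 14*(-16) = -224)
D(C, g) = -3 + 2*C (D(C, g) = (-2*(1 + 2*(-2)) + C) + (-9 + C) = (-2*(1 - 4) + C) + (-9 + C) = (-2*(-3) + C) + (-9 + C) = (6 + C) + (-9 + C) = -3 + 2*C)
D(Z, 3) - 2802 = (-3 + 2*(-224)) - 2802 = (-3 - 448) - 2802 = -451 - 2802 = -3253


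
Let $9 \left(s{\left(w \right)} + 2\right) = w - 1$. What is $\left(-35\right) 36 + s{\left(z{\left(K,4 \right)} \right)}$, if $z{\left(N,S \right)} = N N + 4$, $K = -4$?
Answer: $- \frac{11339}{9} \approx -1259.9$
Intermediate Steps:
$z{\left(N,S \right)} = 4 + N^{2}$ ($z{\left(N,S \right)} = N^{2} + 4 = 4 + N^{2}$)
$s{\left(w \right)} = - \frac{19}{9} + \frac{w}{9}$ ($s{\left(w \right)} = -2 + \frac{w - 1}{9} = -2 + \frac{-1 + w}{9} = -2 + \left(- \frac{1}{9} + \frac{w}{9}\right) = - \frac{19}{9} + \frac{w}{9}$)
$\left(-35\right) 36 + s{\left(z{\left(K,4 \right)} \right)} = \left(-35\right) 36 - \left(\frac{19}{9} - \frac{4 + \left(-4\right)^{2}}{9}\right) = -1260 - \left(\frac{19}{9} - \frac{4 + 16}{9}\right) = -1260 + \left(- \frac{19}{9} + \frac{1}{9} \cdot 20\right) = -1260 + \left(- \frac{19}{9} + \frac{20}{9}\right) = -1260 + \frac{1}{9} = - \frac{11339}{9}$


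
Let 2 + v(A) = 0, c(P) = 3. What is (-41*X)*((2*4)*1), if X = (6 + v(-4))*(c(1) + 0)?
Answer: -3936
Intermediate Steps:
v(A) = -2 (v(A) = -2 + 0 = -2)
X = 12 (X = (6 - 2)*(3 + 0) = 4*3 = 12)
(-41*X)*((2*4)*1) = (-41*12)*((2*4)*1) = -3936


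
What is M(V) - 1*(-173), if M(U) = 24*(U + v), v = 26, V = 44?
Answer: 1853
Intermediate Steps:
M(U) = 624 + 24*U (M(U) = 24*(U + 26) = 24*(26 + U) = 624 + 24*U)
M(V) - 1*(-173) = (624 + 24*44) - 1*(-173) = (624 + 1056) + 173 = 1680 + 173 = 1853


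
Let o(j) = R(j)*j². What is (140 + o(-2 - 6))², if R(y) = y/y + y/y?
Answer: 71824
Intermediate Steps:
R(y) = 2 (R(y) = 1 + 1 = 2)
o(j) = 2*j²
(140 + o(-2 - 6))² = (140 + 2*(-2 - 6)²)² = (140 + 2*(-8)²)² = (140 + 2*64)² = (140 + 128)² = 268² = 71824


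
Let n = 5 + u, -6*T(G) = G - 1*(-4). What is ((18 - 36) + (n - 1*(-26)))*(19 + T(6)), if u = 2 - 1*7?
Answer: 416/3 ≈ 138.67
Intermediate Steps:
u = -5 (u = 2 - 7 = -5)
T(G) = -⅔ - G/6 (T(G) = -(G - 1*(-4))/6 = -(G + 4)/6 = -(4 + G)/6 = -⅔ - G/6)
n = 0 (n = 5 - 5 = 0)
((18 - 36) + (n - 1*(-26)))*(19 + T(6)) = ((18 - 36) + (0 - 1*(-26)))*(19 + (-⅔ - ⅙*6)) = (-18 + (0 + 26))*(19 + (-⅔ - 1)) = (-18 + 26)*(19 - 5/3) = 8*(52/3) = 416/3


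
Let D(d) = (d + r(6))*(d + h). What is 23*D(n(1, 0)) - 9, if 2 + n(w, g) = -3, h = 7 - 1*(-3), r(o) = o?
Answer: 106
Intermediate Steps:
h = 10 (h = 7 + 3 = 10)
n(w, g) = -5 (n(w, g) = -2 - 3 = -5)
D(d) = (6 + d)*(10 + d) (D(d) = (d + 6)*(d + 10) = (6 + d)*(10 + d))
23*D(n(1, 0)) - 9 = 23*(60 + (-5)² + 16*(-5)) - 9 = 23*(60 + 25 - 80) - 9 = 23*5 - 9 = 115 - 9 = 106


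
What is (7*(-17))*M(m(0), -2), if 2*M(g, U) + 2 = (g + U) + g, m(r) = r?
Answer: 238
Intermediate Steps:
M(g, U) = -1 + g + U/2 (M(g, U) = -1 + ((g + U) + g)/2 = -1 + ((U + g) + g)/2 = -1 + (U + 2*g)/2 = -1 + (g + U/2) = -1 + g + U/2)
(7*(-17))*M(m(0), -2) = (7*(-17))*(-1 + 0 + (½)*(-2)) = -119*(-1 + 0 - 1) = -119*(-2) = 238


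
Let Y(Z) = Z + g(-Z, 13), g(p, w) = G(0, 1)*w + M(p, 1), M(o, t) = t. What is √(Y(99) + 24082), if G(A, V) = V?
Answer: √24195 ≈ 155.55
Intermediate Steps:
g(p, w) = 1 + w (g(p, w) = 1*w + 1 = w + 1 = 1 + w)
Y(Z) = 14 + Z (Y(Z) = Z + (1 + 13) = Z + 14 = 14 + Z)
√(Y(99) + 24082) = √((14 + 99) + 24082) = √(113 + 24082) = √24195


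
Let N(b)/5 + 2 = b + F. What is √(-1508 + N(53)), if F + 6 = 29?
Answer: I*√1138 ≈ 33.734*I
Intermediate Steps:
F = 23 (F = -6 + 29 = 23)
N(b) = 105 + 5*b (N(b) = -10 + 5*(b + 23) = -10 + 5*(23 + b) = -10 + (115 + 5*b) = 105 + 5*b)
√(-1508 + N(53)) = √(-1508 + (105 + 5*53)) = √(-1508 + (105 + 265)) = √(-1508 + 370) = √(-1138) = I*√1138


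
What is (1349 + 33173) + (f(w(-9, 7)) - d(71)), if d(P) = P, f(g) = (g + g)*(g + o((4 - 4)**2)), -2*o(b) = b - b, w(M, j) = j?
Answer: 34549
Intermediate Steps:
o(b) = 0 (o(b) = -(b - b)/2 = -1/2*0 = 0)
f(g) = 2*g**2 (f(g) = (g + g)*(g + 0) = (2*g)*g = 2*g**2)
(1349 + 33173) + (f(w(-9, 7)) - d(71)) = (1349 + 33173) + (2*7**2 - 1*71) = 34522 + (2*49 - 71) = 34522 + (98 - 71) = 34522 + 27 = 34549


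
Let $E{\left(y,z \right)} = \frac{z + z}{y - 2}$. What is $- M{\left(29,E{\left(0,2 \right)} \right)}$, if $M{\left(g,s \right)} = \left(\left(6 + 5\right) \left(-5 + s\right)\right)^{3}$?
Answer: $456533$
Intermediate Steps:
$E{\left(y,z \right)} = \frac{2 z}{-2 + y}$
$M{\left(g,s \right)} = \left(-55 + 11 s\right)^{3}$ ($M{\left(g,s \right)} = \left(11 \left(-5 + s\right)\right)^{3} = \left(-55 + 11 s\right)^{3}$)
$- M{\left(29,E{\left(0,2 \right)} \right)} = - 1331 \left(-5 + 2 \cdot 2 \frac{1}{-2 + 0}\right)^{3} = - 1331 \left(-5 + 2 \cdot 2 \frac{1}{-2}\right)^{3} = - 1331 \left(-5 + 2 \cdot 2 \left(- \frac{1}{2}\right)\right)^{3} = - 1331 \left(-5 - 2\right)^{3} = - 1331 \left(-7\right)^{3} = - 1331 \left(-343\right) = \left(-1\right) \left(-456533\right) = 456533$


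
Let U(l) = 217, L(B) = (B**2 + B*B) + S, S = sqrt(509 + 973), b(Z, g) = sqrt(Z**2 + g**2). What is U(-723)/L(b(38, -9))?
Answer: 330925/4650509 - 217*sqrt(1482)/9301018 ≈ 0.070261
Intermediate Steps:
S = sqrt(1482) ≈ 38.497
L(B) = sqrt(1482) + 2*B**2 (L(B) = (B**2 + B*B) + sqrt(1482) = (B**2 + B**2) + sqrt(1482) = 2*B**2 + sqrt(1482) = sqrt(1482) + 2*B**2)
U(-723)/L(b(38, -9)) = 217/(sqrt(1482) + 2*(sqrt(38**2 + (-9)**2))**2) = 217/(sqrt(1482) + 2*(sqrt(1444 + 81))**2) = 217/(sqrt(1482) + 2*(sqrt(1525))**2) = 217/(sqrt(1482) + 2*(5*sqrt(61))**2) = 217/(sqrt(1482) + 2*1525) = 217/(sqrt(1482) + 3050) = 217/(3050 + sqrt(1482))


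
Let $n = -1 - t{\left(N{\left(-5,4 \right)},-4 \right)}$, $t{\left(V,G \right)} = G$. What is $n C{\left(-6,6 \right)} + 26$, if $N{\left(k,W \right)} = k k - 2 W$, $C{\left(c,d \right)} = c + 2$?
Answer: $14$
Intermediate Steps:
$C{\left(c,d \right)} = 2 + c$
$N{\left(k,W \right)} = k^{2} - 2 W$
$n = 3$ ($n = -1 - -4 = -1 + 4 = 3$)
$n C{\left(-6,6 \right)} + 26 = 3 \left(2 - 6\right) + 26 = 3 \left(-4\right) + 26 = -12 + 26 = 14$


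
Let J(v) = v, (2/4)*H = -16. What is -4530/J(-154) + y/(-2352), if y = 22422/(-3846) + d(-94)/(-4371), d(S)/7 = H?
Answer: 2132468342713/72488454192 ≈ 29.418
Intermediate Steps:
H = -32 (H = 2*(-16) = -32)
d(S) = -224 (d(S) = 7*(-32) = -224)
y = -16190843/2801811 (y = 22422/(-3846) - 224/(-4371) = 22422*(-1/3846) - 224*(-1/4371) = -3737/641 + 224/4371 = -16190843/2801811 ≈ -5.7787)
-4530/J(-154) + y/(-2352) = -4530/(-154) - 16190843/2801811/(-2352) = -4530*(-1/154) - 16190843/2801811*(-1/2352) = 2265/77 + 16190843/6589859472 = 2132468342713/72488454192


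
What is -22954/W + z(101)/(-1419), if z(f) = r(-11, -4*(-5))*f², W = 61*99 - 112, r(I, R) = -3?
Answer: 49604085/2803471 ≈ 17.694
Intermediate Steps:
W = 5927 (W = 6039 - 112 = 5927)
z(f) = -3*f²
-22954/W + z(101)/(-1419) = -22954/5927 - 3*101²/(-1419) = -22954*1/5927 - 3*10201*(-1/1419) = -22954/5927 - 30603*(-1/1419) = -22954/5927 + 10201/473 = 49604085/2803471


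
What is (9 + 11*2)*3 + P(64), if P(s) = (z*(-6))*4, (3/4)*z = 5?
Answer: -67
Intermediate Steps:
z = 20/3 (z = (4/3)*5 = 20/3 ≈ 6.6667)
P(s) = -160 (P(s) = ((20/3)*(-6))*4 = -40*4 = -160)
(9 + 11*2)*3 + P(64) = (9 + 11*2)*3 - 160 = (9 + 22)*3 - 160 = 31*3 - 160 = 93 - 160 = -67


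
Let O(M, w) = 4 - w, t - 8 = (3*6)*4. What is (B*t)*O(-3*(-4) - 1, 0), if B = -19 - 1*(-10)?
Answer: -2880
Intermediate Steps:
B = -9 (B = -19 + 10 = -9)
t = 80 (t = 8 + (3*6)*4 = 8 + 18*4 = 8 + 72 = 80)
(B*t)*O(-3*(-4) - 1, 0) = (-9*80)*(4 - 1*0) = -720*(4 + 0) = -720*4 = -2880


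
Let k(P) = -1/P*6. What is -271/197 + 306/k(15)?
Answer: -150976/197 ≈ -766.38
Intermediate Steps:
k(P) = -6/P
-271/197 + 306/k(15) = -271/197 + 306/((-6/15)) = -271*1/197 + 306/((-6*1/15)) = -271/197 + 306/(-⅖) = -271/197 + 306*(-5/2) = -271/197 - 765 = -150976/197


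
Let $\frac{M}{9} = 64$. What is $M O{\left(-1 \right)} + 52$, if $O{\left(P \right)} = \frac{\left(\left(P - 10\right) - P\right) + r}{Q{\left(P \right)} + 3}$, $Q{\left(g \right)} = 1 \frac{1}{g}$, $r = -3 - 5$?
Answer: $-5132$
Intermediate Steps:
$M = 576$ ($M = 9 \cdot 64 = 576$)
$r = -8$
$Q{\left(g \right)} = \frac{1}{g}$
$O{\left(P \right)} = - \frac{18}{3 + \frac{1}{P}}$ ($O{\left(P \right)} = \frac{\left(\left(P - 10\right) - P\right) - 8}{\frac{1}{P} + 3} = \frac{\left(\left(P - 10\right) - P\right) - 8}{3 + \frac{1}{P}} = \frac{\left(\left(-10 + P\right) - P\right) - 8}{3 + \frac{1}{P}} = \frac{-10 - 8}{3 + \frac{1}{P}} = - \frac{18}{3 + \frac{1}{P}}$)
$M O{\left(-1 \right)} + 52 = 576 \left(\left(-18\right) \left(-1\right) \frac{1}{1 + 3 \left(-1\right)}\right) + 52 = 576 \left(\left(-18\right) \left(-1\right) \frac{1}{1 - 3}\right) + 52 = 576 \left(\left(-18\right) \left(-1\right) \frac{1}{-2}\right) + 52 = 576 \left(\left(-18\right) \left(-1\right) \left(- \frac{1}{2}\right)\right) + 52 = 576 \left(-9\right) + 52 = -5184 + 52 = -5132$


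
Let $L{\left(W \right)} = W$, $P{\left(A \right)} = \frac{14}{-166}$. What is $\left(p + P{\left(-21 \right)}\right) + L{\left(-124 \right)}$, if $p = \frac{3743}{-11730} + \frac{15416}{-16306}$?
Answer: $- \frac{994978988387}{7937679270} \approx -125.35$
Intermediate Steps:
$p = - \frac{120931519}{95634690}$ ($p = 3743 \left(- \frac{1}{11730}\right) + 15416 \left(- \frac{1}{16306}\right) = - \frac{3743}{11730} - \frac{7708}{8153} = - \frac{120931519}{95634690} \approx -1.2645$)
$P{\left(A \right)} = - \frac{7}{83}$ ($P{\left(A \right)} = 14 \left(- \frac{1}{166}\right) = - \frac{7}{83}$)
$\left(p + P{\left(-21 \right)}\right) + L{\left(-124 \right)} = \left(- \frac{120931519}{95634690} - \frac{7}{83}\right) - 124 = - \frac{10706758907}{7937679270} - 124 = - \frac{994978988387}{7937679270}$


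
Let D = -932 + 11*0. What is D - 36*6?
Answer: -1148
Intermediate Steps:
D = -932 (D = -932 + 0 = -932)
D - 36*6 = -932 - 36*6 = -932 - 216 = -1148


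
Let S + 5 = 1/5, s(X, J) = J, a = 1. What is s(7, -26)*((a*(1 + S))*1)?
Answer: 494/5 ≈ 98.800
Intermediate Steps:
S = -24/5 (S = -5 + 1/5 = -5 + ⅕ = -24/5 ≈ -4.8000)
s(7, -26)*((a*(1 + S))*1) = -26*1*(1 - 24/5) = -26*1*(-19/5) = -(-494)/5 = -26*(-19/5) = 494/5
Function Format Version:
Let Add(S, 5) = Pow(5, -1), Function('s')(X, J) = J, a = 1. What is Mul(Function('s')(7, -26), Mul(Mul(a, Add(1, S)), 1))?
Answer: Rational(494, 5) ≈ 98.800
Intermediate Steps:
S = Rational(-24, 5) (S = Add(-5, Pow(5, -1)) = Add(-5, Rational(1, 5)) = Rational(-24, 5) ≈ -4.8000)
Mul(Function('s')(7, -26), Mul(Mul(a, Add(1, S)), 1)) = Mul(-26, Mul(Mul(1, Add(1, Rational(-24, 5))), 1)) = Mul(-26, Mul(Mul(1, Rational(-19, 5)), 1)) = Mul(-26, Mul(Rational(-19, 5), 1)) = Mul(-26, Rational(-19, 5)) = Rational(494, 5)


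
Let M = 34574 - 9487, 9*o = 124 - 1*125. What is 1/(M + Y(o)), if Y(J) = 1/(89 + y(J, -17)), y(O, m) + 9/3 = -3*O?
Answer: 259/6497536 ≈ 3.9861e-5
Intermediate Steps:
y(O, m) = -3 - 3*O
o = -⅑ (o = (124 - 1*125)/9 = (124 - 125)/9 = (⅑)*(-1) = -⅑ ≈ -0.11111)
Y(J) = 1/(86 - 3*J) (Y(J) = 1/(89 + (-3 - 3*J)) = 1/(86 - 3*J))
M = 25087
1/(M + Y(o)) = 1/(25087 - 1/(-86 + 3*(-⅑))) = 1/(25087 - 1/(-86 - ⅓)) = 1/(25087 - 1/(-259/3)) = 1/(25087 - 1*(-3/259)) = 1/(25087 + 3/259) = 1/(6497536/259) = 259/6497536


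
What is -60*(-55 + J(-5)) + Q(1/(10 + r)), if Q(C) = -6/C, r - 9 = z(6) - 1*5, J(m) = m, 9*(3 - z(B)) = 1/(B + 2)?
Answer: 41977/12 ≈ 3498.1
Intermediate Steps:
z(B) = 3 - 1/(9*(2 + B)) (z(B) = 3 - 1/(9*(B + 2)) = 3 - 1/(9*(2 + B)))
r = 503/72 (r = 9 + ((53 + 27*6)/(9*(2 + 6)) - 1*5) = 9 + ((⅑)*(53 + 162)/8 - 5) = 9 + ((⅑)*(⅛)*215 - 5) = 9 + (215/72 - 5) = 9 - 145/72 = 503/72 ≈ 6.9861)
-60*(-55 + J(-5)) + Q(1/(10 + r)) = -60*(-55 - 5) - 6/(1/(10 + 503/72)) = -60*(-60) - 6/(1/(1223/72)) = 3600 - 6/72/1223 = 3600 - 6*1223/72 = 3600 - 1223/12 = 41977/12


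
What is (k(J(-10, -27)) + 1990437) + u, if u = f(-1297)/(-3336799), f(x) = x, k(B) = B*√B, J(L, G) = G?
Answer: 6641688192460/3336799 - 81*I*√3 ≈ 1.9904e+6 - 140.3*I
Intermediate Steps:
k(B) = B^(3/2)
u = 1297/3336799 (u = -1297/(-3336799) = -1297*(-1/3336799) = 1297/3336799 ≈ 0.00038870)
(k(J(-10, -27)) + 1990437) + u = ((-27)^(3/2) + 1990437) + 1297/3336799 = (-81*I*√3 + 1990437) + 1297/3336799 = (1990437 - 81*I*√3) + 1297/3336799 = 6641688192460/3336799 - 81*I*√3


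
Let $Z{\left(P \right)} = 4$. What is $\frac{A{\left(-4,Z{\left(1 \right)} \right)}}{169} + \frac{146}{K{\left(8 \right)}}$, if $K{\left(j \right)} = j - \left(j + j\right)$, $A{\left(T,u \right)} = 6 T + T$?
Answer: $- \frac{12449}{676} \approx -18.416$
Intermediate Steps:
$A{\left(T,u \right)} = 7 T$
$K{\left(j \right)} = - j$ ($K{\left(j \right)} = j - 2 j = - j$)
$\frac{A{\left(-4,Z{\left(1 \right)} \right)}}{169} + \frac{146}{K{\left(8 \right)}} = \frac{7 \left(-4\right)}{169} + \frac{146}{\left(-1\right) 8} = \left(-28\right) \frac{1}{169} + \frac{146}{-8} = - \frac{28}{169} + 146 \left(- \frac{1}{8}\right) = - \frac{28}{169} - \frac{73}{4} = - \frac{12449}{676}$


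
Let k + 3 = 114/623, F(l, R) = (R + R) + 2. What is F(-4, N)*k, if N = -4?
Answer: 10530/623 ≈ 16.902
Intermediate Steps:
F(l, R) = 2 + 2*R (F(l, R) = 2*R + 2 = 2 + 2*R)
k = -1755/623 (k = -3 + 114/623 = -1755/623 ≈ -2.8170)
F(-4, N)*k = (2 + 2*(-4))*(-1755/623) = (2 - 8)*(-1755/623) = -6*(-1755/623) = 10530/623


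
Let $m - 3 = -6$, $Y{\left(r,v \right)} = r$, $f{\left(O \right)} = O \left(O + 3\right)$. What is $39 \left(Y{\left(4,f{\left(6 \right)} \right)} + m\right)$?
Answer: $39$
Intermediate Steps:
$f{\left(O \right)} = O \left(3 + O\right)$
$m = -3$ ($m = 3 - 6 = -3$)
$39 \left(Y{\left(4,f{\left(6 \right)} \right)} + m\right) = 39 \left(4 - 3\right) = 39 \cdot 1 = 39$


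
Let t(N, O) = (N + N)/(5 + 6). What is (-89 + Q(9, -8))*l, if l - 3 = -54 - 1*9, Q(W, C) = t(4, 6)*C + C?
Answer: 67860/11 ≈ 6169.1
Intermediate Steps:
t(N, O) = 2*N/11 (t(N, O) = (2*N)/11 = (2*N)*(1/11) = 2*N/11)
Q(W, C) = 19*C/11 (Q(W, C) = ((2/11)*4)*C + C = 8*C/11 + C = 19*C/11)
l = -60 (l = 3 + (-54 - 1*9) = 3 + (-54 - 9) = 3 - 63 = -60)
(-89 + Q(9, -8))*l = (-89 + (19/11)*(-8))*(-60) = (-89 - 152/11)*(-60) = -1131/11*(-60) = 67860/11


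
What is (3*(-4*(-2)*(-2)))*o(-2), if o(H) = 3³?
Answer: -1296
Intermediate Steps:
o(H) = 27
(3*(-4*(-2)*(-2)))*o(-2) = (3*(-4*(-2)*(-2)))*27 = (3*(8*(-2)))*27 = (3*(-16))*27 = -48*27 = -1296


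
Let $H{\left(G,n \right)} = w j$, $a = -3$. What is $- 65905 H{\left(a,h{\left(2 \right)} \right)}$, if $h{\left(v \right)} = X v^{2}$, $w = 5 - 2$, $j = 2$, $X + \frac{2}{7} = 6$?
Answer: $-395430$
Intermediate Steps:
$X = \frac{40}{7}$ ($X = - \frac{2}{7} + 6 = \frac{40}{7} \approx 5.7143$)
$w = 3$
$h{\left(v \right)} = \frac{40 v^{2}}{7}$
$H{\left(G,n \right)} = 6$ ($H{\left(G,n \right)} = 3 \cdot 2 = 6$)
$- 65905 H{\left(a,h{\left(2 \right)} \right)} = \left(-65905\right) 6 = -395430$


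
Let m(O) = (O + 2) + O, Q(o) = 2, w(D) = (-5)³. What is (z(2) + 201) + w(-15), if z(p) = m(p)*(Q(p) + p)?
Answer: 100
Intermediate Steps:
w(D) = -125
m(O) = 2 + 2*O (m(O) = (2 + O) + O = 2 + 2*O)
z(p) = (2 + p)*(2 + 2*p) (z(p) = (2 + 2*p)*(2 + p) = (2 + p)*(2 + 2*p))
(z(2) + 201) + w(-15) = (2*(1 + 2)*(2 + 2) + 201) - 125 = (2*3*4 + 201) - 125 = (24 + 201) - 125 = 225 - 125 = 100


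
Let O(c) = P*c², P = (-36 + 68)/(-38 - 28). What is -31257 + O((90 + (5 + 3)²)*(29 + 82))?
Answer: -141706329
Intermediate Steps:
P = -16/33 (P = 32/(-66) = 32*(-1/66) = -16/33 ≈ -0.48485)
O(c) = -16*c²/33
-31257 + O((90 + (5 + 3)²)*(29 + 82)) = -31257 - 16*(29 + 82)²*(90 + (5 + 3)²)²/33 = -31257 - 16*12321*(90 + 8²)²/33 = -31257 - 16*12321*(90 + 64)²/33 = -31257 - 16*(154*111)²/33 = -31257 - 16/33*17094² = -31257 - 16/33*292204836 = -31257 - 141675072 = -141706329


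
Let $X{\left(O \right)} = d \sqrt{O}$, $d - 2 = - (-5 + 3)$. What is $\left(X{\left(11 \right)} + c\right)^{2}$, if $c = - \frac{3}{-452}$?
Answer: $\frac{35957513}{204304} + \frac{6 \sqrt{11}}{113} \approx 176.18$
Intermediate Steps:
$c = \frac{3}{452}$ ($c = \left(-3\right) \left(- \frac{1}{452}\right) = \frac{3}{452} \approx 0.0066372$)
$d = 4$ ($d = 2 - \left(-5 + 3\right) = 2 - -2 = 2 + 2 = 4$)
$X{\left(O \right)} = 4 \sqrt{O}$
$\left(X{\left(11 \right)} + c\right)^{2} = \left(4 \sqrt{11} + \frac{3}{452}\right)^{2} = \left(\frac{3}{452} + 4 \sqrt{11}\right)^{2}$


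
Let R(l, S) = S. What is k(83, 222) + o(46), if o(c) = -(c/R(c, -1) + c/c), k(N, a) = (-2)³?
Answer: 37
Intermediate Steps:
k(N, a) = -8
o(c) = -1 + c (o(c) = -(c/(-1) + c/c) = -(c*(-1) + 1) = -(-c + 1) = -(1 - c) = -1 + c)
k(83, 222) + o(46) = -8 + (-1 + 46) = -8 + 45 = 37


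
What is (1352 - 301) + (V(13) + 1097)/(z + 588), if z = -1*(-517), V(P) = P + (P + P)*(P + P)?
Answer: 1163141/1105 ≈ 1052.6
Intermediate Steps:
V(P) = P + 4*P**2 (V(P) = P + (2*P)*(2*P) = P + 4*P**2)
z = 517
(1352 - 301) + (V(13) + 1097)/(z + 588) = (1352 - 301) + (13*(1 + 4*13) + 1097)/(517 + 588) = 1051 + (13*(1 + 52) + 1097)/1105 = 1051 + (13*53 + 1097)*(1/1105) = 1051 + (689 + 1097)*(1/1105) = 1051 + 1786*(1/1105) = 1051 + 1786/1105 = 1163141/1105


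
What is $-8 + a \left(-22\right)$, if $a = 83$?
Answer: $-1834$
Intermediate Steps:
$-8 + a \left(-22\right) = -8 + 83 \left(-22\right) = -8 - 1826 = -1834$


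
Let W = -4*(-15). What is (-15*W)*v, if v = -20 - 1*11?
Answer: 27900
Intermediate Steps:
v = -31 (v = -20 - 11 = -31)
W = 60
(-15*W)*v = -15*60*(-31) = -900*(-31) = 27900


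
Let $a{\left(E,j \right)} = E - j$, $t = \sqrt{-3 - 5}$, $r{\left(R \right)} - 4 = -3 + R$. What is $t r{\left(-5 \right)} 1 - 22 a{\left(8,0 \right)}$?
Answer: $-176 - 8 i \sqrt{2} \approx -176.0 - 11.314 i$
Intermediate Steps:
$r{\left(R \right)} = 1 + R$ ($r{\left(R \right)} = 4 + \left(-3 + R\right) = 1 + R$)
$t = 2 i \sqrt{2}$ ($t = \sqrt{-8} = 2 i \sqrt{2} \approx 2.8284 i$)
$t r{\left(-5 \right)} 1 - 22 a{\left(8,0 \right)} = 2 i \sqrt{2} \left(1 - 5\right) 1 - 22 \left(8 - 0\right) = 2 i \sqrt{2} \left(-4\right) 1 - 22 \left(8 + 0\right) = - 8 i \sqrt{2} \cdot 1 - 176 = - 8 i \sqrt{2} - 176 = -176 - 8 i \sqrt{2}$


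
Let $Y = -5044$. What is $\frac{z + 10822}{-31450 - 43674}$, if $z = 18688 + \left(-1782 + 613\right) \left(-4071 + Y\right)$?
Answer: $- \frac{10684945}{75124} \approx -142.23$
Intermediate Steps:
$z = 10674123$ ($z = 18688 + \left(-1782 + 613\right) \left(-4071 - 5044\right) = 18688 - -10655435 = 18688 + 10655435 = 10674123$)
$\frac{z + 10822}{-31450 - 43674} = \frac{10674123 + 10822}{-31450 - 43674} = \frac{10684945}{-75124} = 10684945 \left(- \frac{1}{75124}\right) = - \frac{10684945}{75124}$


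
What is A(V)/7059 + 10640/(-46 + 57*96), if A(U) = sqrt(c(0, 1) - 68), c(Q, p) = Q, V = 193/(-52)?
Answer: 5320/2713 + 2*I*sqrt(17)/7059 ≈ 1.9609 + 0.0011682*I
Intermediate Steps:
V = -193/52 (V = 193*(-1/52) = -193/52 ≈ -3.7115)
A(U) = 2*I*sqrt(17) (A(U) = sqrt(0 - 68) = sqrt(-68) = 2*I*sqrt(17))
A(V)/7059 + 10640/(-46 + 57*96) = (2*I*sqrt(17))/7059 + 10640/(-46 + 57*96) = (2*I*sqrt(17))*(1/7059) + 10640/(-46 + 5472) = 2*I*sqrt(17)/7059 + 10640/5426 = 2*I*sqrt(17)/7059 + 10640*(1/5426) = 2*I*sqrt(17)/7059 + 5320/2713 = 5320/2713 + 2*I*sqrt(17)/7059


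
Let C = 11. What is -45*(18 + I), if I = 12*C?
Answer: -6750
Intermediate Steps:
I = 132 (I = 12*11 = 132)
-45*(18 + I) = -45*(18 + 132) = -45*150 = -6750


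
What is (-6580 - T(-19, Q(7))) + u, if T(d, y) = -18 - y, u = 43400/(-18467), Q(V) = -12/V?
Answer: -848788582/129269 ≈ -6566.1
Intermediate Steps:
u = -43400/18467 (u = 43400*(-1/18467) = -43400/18467 ≈ -2.3501)
(-6580 - T(-19, Q(7))) + u = (-6580 - (-18 - (-12)/7)) - 43400/18467 = (-6580 - (-18 - 1*(-12/7))) - 43400/18467 = (-6580 - (-18 + 12/7)) - 43400/18467 = (-6580 - 1*(-114/7)) - 43400/18467 = (-6580 + 114/7) - 43400/18467 = -45946/7 - 43400/18467 = -848788582/129269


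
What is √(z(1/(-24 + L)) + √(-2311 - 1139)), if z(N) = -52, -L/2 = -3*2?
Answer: √(-52 + 5*I*√138) ≈ 3.6364 + 8.0761*I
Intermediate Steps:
L = 12 (L = -(-6)*2 = -2*(-6) = 12)
√(z(1/(-24 + L)) + √(-2311 - 1139)) = √(-52 + √(-2311 - 1139)) = √(-52 + √(-3450)) = √(-52 + 5*I*√138)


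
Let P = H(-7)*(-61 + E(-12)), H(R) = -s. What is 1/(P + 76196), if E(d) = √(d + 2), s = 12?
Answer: 2404/184934957 + 3*I*√10/1479479656 ≈ 1.2999e-5 + 6.4123e-9*I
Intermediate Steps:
E(d) = √(2 + d)
H(R) = -12 (H(R) = -1*12 = -12)
P = 732 - 12*I*√10 (P = -12*(-61 + √(2 - 12)) = -12*(-61 + √(-10)) = -12*(-61 + I*√10) = 732 - 12*I*√10 ≈ 732.0 - 37.947*I)
1/(P + 76196) = 1/((732 - 12*I*√10) + 76196) = 1/(76928 - 12*I*√10)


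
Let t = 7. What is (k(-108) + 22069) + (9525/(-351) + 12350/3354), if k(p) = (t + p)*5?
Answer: 108370484/5031 ≈ 21541.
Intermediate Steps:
k(p) = 35 + 5*p (k(p) = (7 + p)*5 = 35 + 5*p)
(k(-108) + 22069) + (9525/(-351) + 12350/3354) = ((35 + 5*(-108)) + 22069) + (9525/(-351) + 12350/3354) = ((35 - 540) + 22069) + (9525*(-1/351) + 12350*(1/3354)) = (-505 + 22069) + (-3175/117 + 475/129) = 21564 - 118000/5031 = 108370484/5031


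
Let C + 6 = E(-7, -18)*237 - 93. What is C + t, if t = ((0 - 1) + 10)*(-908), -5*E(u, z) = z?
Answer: -37089/5 ≈ -7417.8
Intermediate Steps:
E(u, z) = -z/5
t = -8172 (t = (-1 + 10)*(-908) = 9*(-908) = -8172)
C = 3771/5 (C = -6 + (-⅕*(-18)*237 - 93) = -6 + ((18/5)*237 - 93) = -6 + (4266/5 - 93) = -6 + 3801/5 = 3771/5 ≈ 754.20)
C + t = 3771/5 - 8172 = -37089/5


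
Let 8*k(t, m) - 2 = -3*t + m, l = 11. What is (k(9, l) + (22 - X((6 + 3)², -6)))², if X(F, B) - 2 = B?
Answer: 9409/16 ≈ 588.06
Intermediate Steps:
k(t, m) = ¼ - 3*t/8 + m/8 (k(t, m) = ¼ + (-3*t + m)/8 = ¼ + (m - 3*t)/8 = ¼ + (-3*t/8 + m/8) = ¼ - 3*t/8 + m/8)
X(F, B) = 2 + B
(k(9, l) + (22 - X((6 + 3)², -6)))² = ((¼ - 3/8*9 + (⅛)*11) + (22 - (2 - 6)))² = ((¼ - 27/8 + 11/8) + (22 - 1*(-4)))² = (-7/4 + (22 + 4))² = (-7/4 + 26)² = (97/4)² = 9409/16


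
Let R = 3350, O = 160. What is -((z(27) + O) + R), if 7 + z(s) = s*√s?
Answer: -3503 - 81*√3 ≈ -3643.3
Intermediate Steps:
z(s) = -7 + s^(3/2) (z(s) = -7 + s*√s = -7 + s^(3/2))
-((z(27) + O) + R) = -(((-7 + 27^(3/2)) + 160) + 3350) = -(((-7 + 81*√3) + 160) + 3350) = -((153 + 81*√3) + 3350) = -(3503 + 81*√3) = -3503 - 81*√3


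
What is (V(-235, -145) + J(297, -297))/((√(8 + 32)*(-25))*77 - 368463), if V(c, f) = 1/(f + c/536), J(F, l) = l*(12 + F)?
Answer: 878681668882571/3524001440233465 - 5508706858270*√10/2114400864140079 ≈ 0.24110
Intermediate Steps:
V(c, f) = 1/(f + c/536) (V(c, f) = 1/(f + c*(1/536)) = 1/(f + c/536))
(V(-235, -145) + J(297, -297))/((√(8 + 32)*(-25))*77 - 368463) = (536/(-235 + 536*(-145)) - 297*(12 + 297))/((√(8 + 32)*(-25))*77 - 368463) = (536/(-235 - 77720) - 297*309)/((√40*(-25))*77 - 368463) = (536/(-77955) - 91773)/(((2*√10)*(-25))*77 - 368463) = (536*(-1/77955) - 91773)/(-50*√10*77 - 368463) = (-536/77955 - 91773)/(-3850*√10 - 368463) = -7154164751/(77955*(-368463 - 3850*√10))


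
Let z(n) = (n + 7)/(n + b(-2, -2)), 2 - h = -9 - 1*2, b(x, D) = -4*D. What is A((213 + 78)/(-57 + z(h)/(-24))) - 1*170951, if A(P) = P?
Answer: -1228661503/7187 ≈ -1.7096e+5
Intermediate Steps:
h = 13 (h = 2 - (-9 - 1*2) = 2 - (-9 - 2) = 2 - 1*(-11) = 2 + 11 = 13)
z(n) = (7 + n)/(8 + n) (z(n) = (n + 7)/(n - 4*(-2)) = (7 + n)/(n + 8) = (7 + n)/(8 + n))
A((213 + 78)/(-57 + z(h)/(-24))) - 1*170951 = (213 + 78)/(-57 + ((7 + 13)/(8 + 13))/(-24)) - 1*170951 = 291/(-57 + (20/21)*(-1/24)) - 170951 = 291/(-57 - 5/126) - 170951 = 291/(-7187/126) - 170951 = 291*(-126/7187) - 170951 = -36666/7187 - 170951 = -1228661503/7187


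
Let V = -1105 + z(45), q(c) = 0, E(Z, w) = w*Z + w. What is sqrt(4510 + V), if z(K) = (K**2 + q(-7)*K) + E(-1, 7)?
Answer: sqrt(5430) ≈ 73.688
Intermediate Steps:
E(Z, w) = w + Z*w (E(Z, w) = Z*w + w = w + Z*w)
z(K) = K**2 (z(K) = (K**2 + 0*K) + 7*(1 - 1) = (K**2 + 0) + 7*0 = K**2 + 0 = K**2)
V = 920 (V = -1105 + 45**2 = -1105 + 2025 = 920)
sqrt(4510 + V) = sqrt(4510 + 920) = sqrt(5430)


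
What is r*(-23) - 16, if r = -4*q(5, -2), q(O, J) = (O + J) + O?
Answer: 720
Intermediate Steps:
q(O, J) = J + 2*O (q(O, J) = (J + O) + O = J + 2*O)
r = -32 (r = -4*(-2 + 2*5) = -4*(-2 + 10) = -4*8 = -32)
r*(-23) - 16 = -32*(-23) - 16 = 736 - 16 = 720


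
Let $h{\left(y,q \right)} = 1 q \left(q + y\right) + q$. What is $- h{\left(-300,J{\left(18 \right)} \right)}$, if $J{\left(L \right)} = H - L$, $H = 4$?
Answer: $-4382$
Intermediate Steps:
$J{\left(L \right)} = 4 - L$
$h{\left(y,q \right)} = q + q \left(q + y\right)$ ($h{\left(y,q \right)} = q \left(q + y\right) + q = q + q \left(q + y\right)$)
$- h{\left(-300,J{\left(18 \right)} \right)} = - \left(4 - 18\right) \left(1 + \left(4 - 18\right) - 300\right) = - \left(-14\right) \left(1 - 14 - 300\right) = - \left(-14\right) \left(-313\right) = \left(-1\right) 4382 = -4382$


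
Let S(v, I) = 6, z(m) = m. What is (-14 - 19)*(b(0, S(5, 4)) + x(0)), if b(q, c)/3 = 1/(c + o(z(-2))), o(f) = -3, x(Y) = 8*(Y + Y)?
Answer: -33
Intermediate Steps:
x(Y) = 16*Y (x(Y) = 8*(2*Y) = 16*Y)
b(q, c) = 3/(-3 + c) (b(q, c) = 3/(c - 3) = 3/(-3 + c))
(-14 - 19)*(b(0, S(5, 4)) + x(0)) = (-14 - 19)*(3/(-3 + 6) + 16*0) = -33*(3/3 + 0) = -33*(3*(⅓) + 0) = -33*(1 + 0) = -33*1 = -33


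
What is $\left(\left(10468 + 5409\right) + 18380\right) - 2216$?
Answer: $32041$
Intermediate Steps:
$\left(\left(10468 + 5409\right) + 18380\right) - 2216 = \left(15877 + 18380\right) - 2216 = 34257 - 2216 = 32041$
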